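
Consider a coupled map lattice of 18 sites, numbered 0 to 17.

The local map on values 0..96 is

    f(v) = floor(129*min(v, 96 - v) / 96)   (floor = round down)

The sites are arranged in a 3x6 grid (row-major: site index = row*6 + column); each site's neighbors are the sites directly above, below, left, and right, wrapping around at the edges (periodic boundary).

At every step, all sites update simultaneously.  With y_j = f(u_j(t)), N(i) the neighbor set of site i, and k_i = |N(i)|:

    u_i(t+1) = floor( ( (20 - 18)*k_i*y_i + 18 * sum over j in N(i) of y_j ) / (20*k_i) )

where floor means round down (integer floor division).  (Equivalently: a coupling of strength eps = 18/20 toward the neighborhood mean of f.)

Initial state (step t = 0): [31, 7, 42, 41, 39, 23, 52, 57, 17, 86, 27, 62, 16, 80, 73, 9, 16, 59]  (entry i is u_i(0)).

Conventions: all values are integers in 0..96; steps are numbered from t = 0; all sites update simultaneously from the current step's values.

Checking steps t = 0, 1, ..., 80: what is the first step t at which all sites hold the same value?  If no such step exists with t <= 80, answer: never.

Answer: never
Key observation: The state at step 10 reappears at step 14 — the system is in a cycle of period 4 from step 10 on.  No step 0..14 is synchronized, and the cycle repeats forever, so no step up to 80 (or ever) has all sites equal.

Derivation:
t=0: [31, 7, 42, 41, 39, 23, 52, 57, 17, 86, 27, 62, 16, 80, 73, 9, 16, 59]  (not all equal)
t=1: [30, 39, 31, 35, 37, 45, 41, 30, 36, 29, 33, 43, 40, 27, 27, 27, 35, 31]  (not all equal)
t=2: [53, 40, 45, 41, 49, 48, 48, 46, 39, 43, 47, 50, 44, 44, 39, 41, 42, 52]  (not all equal)
t=3: [59, 58, 53, 58, 59, 60, 59, 57, 56, 56, 59, 62, 59, 56, 56, 55, 59, 59]  (not all equal)
t=4: [49, 52, 52, 53, 49, 48, 48, 51, 53, 52, 49, 48, 49, 51, 54, 51, 50, 47]  (not all equal)
t=5: [62, 60, 57, 59, 61, 63, 62, 60, 58, 59, 61, 63, 62, 59, 58, 58, 62, 63]  (not all equal)
t=6: [45, 48, 49, 49, 46, 44, 45, 48, 50, 49, 46, 44, 45, 48, 50, 48, 47, 44]  (not all equal)
t=7: [60, 62, 62, 62, 61, 59, 60, 62, 62, 62, 61, 59, 60, 62, 62, 62, 61, 60]  (not all equal)
t=8: [47, 45, 45, 45, 47, 48, 47, 45, 45, 45, 47, 48, 47, 45, 45, 45, 46, 48]  (not all equal)
t=9: [62, 60, 60, 60, 62, 63, 62, 60, 60, 60, 62, 63, 62, 60, 60, 60, 62, 63]  (not all equal)
t=10: [45, 47, 48, 47, 45, 44, 45, 47, 48, 47, 45, 44, 45, 47, 48, 47, 45, 44]  (not all equal)
t=11: [60, 62, 63, 62, 60, 59, 60, 62, 63, 62, 60, 59, 60, 62, 63, 62, 60, 59]  (not all equal)
t=12: [47, 45, 44, 45, 47, 48, 47, 45, 44, 45, 47, 48, 47, 45, 44, 45, 47, 48]  (not all equal)
t=13: [62, 60, 59, 60, 62, 63, 62, 60, 59, 60, 62, 63, 62, 60, 59, 60, 62, 63]  (not all equal)
t=14: [45, 47, 48, 47, 45, 44, 45, 47, 48, 47, 45, 44, 45, 47, 48, 47, 45, 44]  (not all equal)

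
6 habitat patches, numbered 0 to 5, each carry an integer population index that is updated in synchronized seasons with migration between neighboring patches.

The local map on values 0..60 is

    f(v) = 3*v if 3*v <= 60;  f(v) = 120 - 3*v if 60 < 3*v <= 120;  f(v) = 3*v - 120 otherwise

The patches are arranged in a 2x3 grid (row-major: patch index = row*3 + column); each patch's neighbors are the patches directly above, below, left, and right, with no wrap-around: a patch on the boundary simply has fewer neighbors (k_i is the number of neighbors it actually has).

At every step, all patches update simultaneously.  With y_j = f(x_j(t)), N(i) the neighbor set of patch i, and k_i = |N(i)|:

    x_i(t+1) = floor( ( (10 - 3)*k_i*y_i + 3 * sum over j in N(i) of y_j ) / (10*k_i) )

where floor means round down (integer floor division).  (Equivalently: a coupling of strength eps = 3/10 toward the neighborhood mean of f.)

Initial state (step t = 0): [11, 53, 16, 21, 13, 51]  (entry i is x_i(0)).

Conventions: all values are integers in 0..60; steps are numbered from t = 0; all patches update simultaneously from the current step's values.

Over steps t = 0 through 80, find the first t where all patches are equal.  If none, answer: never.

Simulating step by step:
t=0: [11, 53, 16, 21, 13, 51]  (not all equal)
t=1: [37, 39, 44, 50, 40, 36]  (not all equal)
t=2: [11, 4, 10, 22, 4, 10]  (not all equal)
t=3: [33, 15, 27, 44, 18, 27]  (not all equal)
t=4: [23, 42, 39, 19, 47, 41]  (not all equal)
t=5: [45, 11, 3, 50, 21, 5]  (not all equal)
t=6: [19, 31, 13, 31, 47, 20]  (not all equal)
t=7: [48, 30, 40, 30, 26, 51]  (not all equal)
t=8: [25, 27, 9, 30, 38, 29]  (not all equal)
t=9: [41, 35, 29, 28, 14, 28]  (not all equal)
t=10: [9, 18, 30, 31, 38, 36]  (not all equal)
t=11: [31, 44, 30, 23, 13, 13]  (not all equal)
t=12: [28, 18, 28, 45, 37, 37]  (not all equal)
t=13: [35, 45, 34, 17, 14, 13]  (not all equal)
t=14: [20, 18, 20, 44, 39, 36]  (not all equal)
t=15: [51, 50, 51, 17, 9, 17]  (not all equal)
t=16: [35, 30, 35, 44, 32, 44]  (not all equal)
t=17: [16, 26, 16, 14, 22, 14]  (not all equal)
t=18: [46, 44, 46, 44, 50, 44]  (not all equal)
t=19: [16, 15, 16, 15, 24, 15]  (not all equal)
t=20: [47, 45, 47, 45, 47, 45]  (not all equal)
t=21: [19, 16, 19, 16, 19, 16]  (not all equal)
t=22: [54, 50, 54, 50, 54, 50]  (not all equal)
t=23: [38, 33, 38, 33, 38, 33]  (not all equal)
t=24: [10, 16, 10, 16, 10, 16]  (not all equal)
t=25: [35, 42, 35, 42, 35, 42]  (not all equal)
t=26: [12, 8, 12, 8, 12, 8]  (not all equal)
t=27: [32, 27, 32, 27, 32, 27]  (not all equal)
t=28: [28, 34, 28, 34, 28, 34]  (not all equal)
t=29: [30, 23, 30, 23, 30, 23]  (not all equal)
t=30: [36, 44, 36, 44, 36, 44]  (not all equal)
t=31: [12, 12, 12, 12, 12, 12]  (all equal)

Answer: 31
Key observation: Synchronization is absorbing here: once all patches are equal they stay equal, and step 31 is the first all-equal step.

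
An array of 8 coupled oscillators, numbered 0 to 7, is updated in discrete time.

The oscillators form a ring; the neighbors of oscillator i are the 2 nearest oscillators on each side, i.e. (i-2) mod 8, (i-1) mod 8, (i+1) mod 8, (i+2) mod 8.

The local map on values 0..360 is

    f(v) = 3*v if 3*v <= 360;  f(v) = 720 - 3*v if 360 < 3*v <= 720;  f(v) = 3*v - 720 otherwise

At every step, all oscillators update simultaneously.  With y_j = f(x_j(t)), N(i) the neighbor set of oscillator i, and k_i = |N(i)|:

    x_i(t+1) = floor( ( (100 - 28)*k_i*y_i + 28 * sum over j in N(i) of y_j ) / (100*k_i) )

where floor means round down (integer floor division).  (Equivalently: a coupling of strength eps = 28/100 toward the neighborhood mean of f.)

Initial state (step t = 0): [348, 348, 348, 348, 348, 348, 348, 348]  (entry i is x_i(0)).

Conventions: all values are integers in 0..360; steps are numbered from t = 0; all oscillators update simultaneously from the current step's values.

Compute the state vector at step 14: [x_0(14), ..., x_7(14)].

Simulating step by step:
t=0: [348, 348, 348, 348, 348, 348, 348, 348]
t=1: [324, 324, 324, 324, 324, 324, 324, 324]
t=2: [252, 252, 252, 252, 252, 252, 252, 252]
t=3: [36, 36, 36, 36, 36, 36, 36, 36]
t=4: [108, 108, 108, 108, 108, 108, 108, 108]
t=5: [324, 324, 324, 324, 324, 324, 324, 324]
t=6: [252, 252, 252, 252, 252, 252, 252, 252]
t=7: [36, 36, 36, 36, 36, 36, 36, 36]
t=8: [108, 108, 108, 108, 108, 108, 108, 108]
t=9: [324, 324, 324, 324, 324, 324, 324, 324]
t=10: [252, 252, 252, 252, 252, 252, 252, 252]
t=11: [36, 36, 36, 36, 36, 36, 36, 36]
t=12: [108, 108, 108, 108, 108, 108, 108, 108]
t=13: [324, 324, 324, 324, 324, 324, 324, 324]
t=14: [252, 252, 252, 252, 252, 252, 252, 252]

Answer: [252, 252, 252, 252, 252, 252, 252, 252]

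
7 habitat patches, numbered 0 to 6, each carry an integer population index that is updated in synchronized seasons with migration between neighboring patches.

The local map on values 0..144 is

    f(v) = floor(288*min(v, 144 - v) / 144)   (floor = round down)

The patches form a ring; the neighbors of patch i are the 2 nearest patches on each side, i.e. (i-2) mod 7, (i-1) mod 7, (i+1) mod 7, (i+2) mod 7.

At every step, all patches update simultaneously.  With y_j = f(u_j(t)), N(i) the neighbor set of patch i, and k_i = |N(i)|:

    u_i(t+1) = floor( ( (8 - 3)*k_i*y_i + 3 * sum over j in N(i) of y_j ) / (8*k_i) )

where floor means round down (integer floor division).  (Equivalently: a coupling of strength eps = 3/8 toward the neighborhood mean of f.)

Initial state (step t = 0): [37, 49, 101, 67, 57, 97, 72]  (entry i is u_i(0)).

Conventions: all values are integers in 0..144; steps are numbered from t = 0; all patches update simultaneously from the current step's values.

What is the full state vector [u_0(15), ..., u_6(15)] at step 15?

Answer: [126, 130, 122, 80, 70, 68, 93]

Derivation:
t=0: [37, 49, 101, 67, 57, 97, 72]
t=1: [85, 102, 93, 120, 114, 102, 125]
t=2: [102, 81, 92, 60, 63, 77, 56]
t=3: [97, 118, 107, 120, 122, 125, 114]
t=4: [79, 58, 68, 49, 48, 46, 58]
t=5: [124, 117, 126, 102, 101, 98, 113]
t=6: [47, 54, 47, 77, 79, 83, 64]
t=7: [101, 109, 102, 126, 126, 121, 122]
t=8: [76, 67, 73, 44, 42, 47, 49]
t=9: [128, 127, 130, 97, 92, 96, 103]
t=10: [42, 43, 42, 83, 93, 89, 76]
t=11: [91, 93, 89, 112, 106, 110, 120]
t=12: [97, 94, 101, 73, 74, 70, 63]
t=13: [101, 104, 98, 132, 133, 134, 123]
t=14: [75, 72, 77, 35, 30, 28, 45]
t=15: [126, 130, 122, 80, 70, 68, 93]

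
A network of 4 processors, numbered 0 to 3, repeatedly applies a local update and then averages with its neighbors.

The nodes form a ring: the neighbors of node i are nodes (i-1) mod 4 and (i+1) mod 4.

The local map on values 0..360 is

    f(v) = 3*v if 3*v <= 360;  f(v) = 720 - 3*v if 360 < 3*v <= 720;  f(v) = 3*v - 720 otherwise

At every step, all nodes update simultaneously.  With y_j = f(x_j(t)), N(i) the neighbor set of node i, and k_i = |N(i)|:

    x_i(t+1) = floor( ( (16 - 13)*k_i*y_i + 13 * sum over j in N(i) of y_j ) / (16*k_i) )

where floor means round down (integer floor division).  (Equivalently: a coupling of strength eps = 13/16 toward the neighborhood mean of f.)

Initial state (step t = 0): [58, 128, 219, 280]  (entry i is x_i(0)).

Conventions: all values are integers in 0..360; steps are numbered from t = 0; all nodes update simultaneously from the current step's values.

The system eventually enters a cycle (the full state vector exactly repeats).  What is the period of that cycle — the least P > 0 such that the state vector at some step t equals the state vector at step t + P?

Answer: 2
Key observation: The state at step 100, [270, 270, 270, 270], reappears at step 102 — and no state repeats earlier — so the cycle the system enters has period 2.

Derivation:
t=0: [58, 128, 219, 280]
t=1: [217, 159, 197, 118]
t=2: [255, 126, 266, 146]
t=3: [261, 114, 268, 102]
t=4: [275, 123, 279, 117]
t=5: [304, 156, 307, 156]
t=6: [240, 206, 242, 206]
t=7: [82, 21, 84, 21]
t=8: [97, 214, 98, 214]
t=9: [117, 252, 118, 252]
t=10: [95, 293, 95, 293]
t=11: [182, 261, 182, 261]
t=12: [83, 153, 83, 153]
t=13: [258, 251, 258, 251]
t=14: [36, 50, 36, 50]
t=15: [142, 115, 142, 115]
t=16: [335, 303, 335, 303]
t=17: [207, 267, 207, 267]
t=18: [84, 95, 84, 95]
t=19: [278, 258, 278, 258]
t=20: [65, 102, 65, 102]
t=21: [285, 215, 285, 215]
t=22: [86, 123, 86, 123]
t=23: [333, 275, 333, 275]
t=24: [137, 246, 137, 246]
t=25: [72, 254, 72, 254]
t=26: [74, 183, 74, 183]
t=27: [180, 212, 180, 212]
t=28: [102, 162, 102, 162]
t=29: [247, 292, 247, 292]
t=30: [130, 46, 130, 46]
t=31: [174, 294, 174, 294]
t=32: [168, 191, 168, 191]
t=33: [159, 203, 159, 203]
t=34: [135, 218, 135, 218]
t=35: [112, 268, 112, 268]
t=36: [131, 288, 131, 288]
t=37: [178, 292, 178, 292]
t=38: [161, 180, 161, 180]
t=39: [190, 226, 190, 226]
t=40: [62, 129, 62, 129]
t=41: [305, 213, 305, 213]
t=42: [102, 173, 102, 173]
t=43: [220, 286, 220, 286]
t=44: [123, 74, 123, 74]
t=45: [246, 326, 246, 326]
t=46: [213, 63, 213, 63]
t=47: [168, 101, 168, 101]
t=48: [286, 232, 286, 232]
t=49: [45, 116, 45, 116]
t=50: [308, 174, 308, 174]
t=51: [199, 202, 199, 202]
t=52: [115, 121, 115, 121]
t=53: [354, 347, 354, 347]
t=54: [324, 338, 324, 338]
t=55: [286, 259, 286, 259]
t=56: [72, 122, 72, 122]
t=57: [328, 241, 328, 241]
t=58: [51, 215, 51, 215]
t=59: [89, 138, 89, 138]
t=60: [298, 274, 298, 274]
t=61: [115, 160, 115, 160]
t=62: [259, 325, 259, 325]
t=63: [217, 94, 217, 94]
t=64: [242, 108, 242, 108]
t=65: [264, 65, 264, 65]
t=66: [171, 95, 171, 95]
t=67: [270, 221, 270, 221]
t=68: [63, 83, 63, 83]
t=69: [237, 200, 237, 200]
t=70: [99, 29, 99, 29]
t=71: [126, 257, 126, 257]
t=72: [105, 287, 105, 287]
t=73: [173, 282, 173, 282]
t=74: [140, 186, 140, 186]
t=75: [187, 274, 187, 274]
t=76: [112, 148, 112, 148]
t=77: [287, 324, 287, 324]
t=78: [231, 161, 231, 161]
t=79: [197, 66, 197, 66]
t=80: [185, 141, 185, 141]
t=81: [272, 189, 272, 189]
t=82: [142, 106, 142, 106]
t=83: [313, 298, 313, 298]
t=84: [182, 210, 182, 210]
t=85: [105, 158, 105, 158]
t=86: [258, 302, 258, 302]
t=87: [161, 78, 161, 78]
t=88: [234, 236, 234, 236]
t=89: [13, 16, 13, 16]
t=90: [46, 40, 46, 40]
t=91: [123, 134, 123, 134]
t=92: [324, 344, 324, 344]
t=93: [300, 263, 300, 263]
t=94: [89, 159, 89, 159]
t=95: [247, 262, 247, 262]
t=96: [57, 29, 57, 29]
t=97: [102, 155, 102, 155]
t=98: [264, 296, 264, 296]
t=99: [150, 90, 150, 90]
t=100: [270, 270, 270, 270]
t=101: [90, 90, 90, 90]
t=102: [270, 270, 270, 270]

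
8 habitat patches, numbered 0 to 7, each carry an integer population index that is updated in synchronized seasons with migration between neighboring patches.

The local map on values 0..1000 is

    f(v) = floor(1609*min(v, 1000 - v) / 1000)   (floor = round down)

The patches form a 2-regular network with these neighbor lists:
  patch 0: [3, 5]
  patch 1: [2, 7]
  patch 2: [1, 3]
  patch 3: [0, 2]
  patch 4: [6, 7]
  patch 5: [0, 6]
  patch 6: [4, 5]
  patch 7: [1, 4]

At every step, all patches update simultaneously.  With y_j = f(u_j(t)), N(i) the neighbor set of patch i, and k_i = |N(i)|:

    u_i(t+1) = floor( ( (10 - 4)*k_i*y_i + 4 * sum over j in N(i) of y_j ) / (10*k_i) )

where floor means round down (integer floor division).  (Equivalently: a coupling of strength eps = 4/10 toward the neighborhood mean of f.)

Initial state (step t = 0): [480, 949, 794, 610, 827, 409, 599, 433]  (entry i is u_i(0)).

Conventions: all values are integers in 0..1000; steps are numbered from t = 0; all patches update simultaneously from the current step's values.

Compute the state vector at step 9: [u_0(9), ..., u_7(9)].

Simulating step by step:
t=0: [480, 949, 794, 610, 827, 409, 599, 433]
t=1: [720, 254, 340, 596, 435, 678, 574, 489]
t=2: [503, 511, 539, 589, 713, 537, 654, 693]
t=3: [760, 718, 734, 704, 486, 717, 574, 545]
t=4: [417, 503, 442, 448, 752, 487, 658, 686]
t=5: [702, 722, 730, 708, 450, 713, 566, 542]
t=6: [473, 502, 443, 464, 721, 512, 655, 675]
t=7: [762, 727, 736, 742, 484, 734, 579, 563]
t=8: [397, 488, 425, 410, 742, 468, 647, 665]
t=9: [665, 715, 698, 659, 470, 692, 573, 563]

Answer: [665, 715, 698, 659, 470, 692, 573, 563]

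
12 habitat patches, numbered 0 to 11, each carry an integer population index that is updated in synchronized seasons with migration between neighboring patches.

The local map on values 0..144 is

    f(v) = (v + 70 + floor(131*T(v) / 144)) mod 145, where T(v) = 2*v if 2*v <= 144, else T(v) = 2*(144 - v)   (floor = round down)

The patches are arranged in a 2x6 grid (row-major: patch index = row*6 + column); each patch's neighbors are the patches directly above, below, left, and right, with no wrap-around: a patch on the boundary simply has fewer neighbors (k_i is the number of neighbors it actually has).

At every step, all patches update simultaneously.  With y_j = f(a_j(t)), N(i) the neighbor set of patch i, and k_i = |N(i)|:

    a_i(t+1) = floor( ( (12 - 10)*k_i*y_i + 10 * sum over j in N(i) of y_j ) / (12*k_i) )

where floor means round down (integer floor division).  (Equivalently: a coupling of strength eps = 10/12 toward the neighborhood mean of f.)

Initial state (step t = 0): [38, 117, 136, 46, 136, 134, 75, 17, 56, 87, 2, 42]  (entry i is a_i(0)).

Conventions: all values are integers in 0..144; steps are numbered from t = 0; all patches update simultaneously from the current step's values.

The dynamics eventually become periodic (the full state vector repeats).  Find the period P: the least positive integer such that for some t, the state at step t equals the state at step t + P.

Answer: 2
Key observation: The state at step 10, [105, 105, 105, 105, 105, 105, 105, 105, 105, 105, 105, 105], reappears at step 12 — and no state repeats earlier — so the cycle the system enters has period 2.

Derivation:
t=0: [38, 117, 136, 46, 136, 134, 75, 17, 56, 87, 2, 42]
t=1: [95, 77, 75, 82, 69, 62, 82, 102, 98, 77, 77, 70]
t=2: [119, 114, 117, 121, 114, 116, 108, 113, 115, 117, 121, 112]
t=3: [94, 91, 90, 90, 89, 93, 92, 94, 92, 89, 92, 90]
t=4: [111, 110, 112, 113, 111, 112, 109, 110, 111, 112, 113, 110]
t=5: [96, 95, 95, 95, 94, 95, 96, 96, 95, 94, 95, 94]
t=6: [108, 108, 109, 109, 109, 109, 108, 108, 108, 109, 109, 109]
t=7: [98, 97, 97, 97, 97, 97, 98, 98, 97, 97, 97, 97]
t=8: [106, 106, 107, 107, 107, 107, 106, 106, 106, 107, 107, 107]
t=9: [100, 99, 99, 99, 99, 99, 100, 100, 99, 99, 99, 99]
t=10: [105, 105, 105, 105, 105, 105, 105, 105, 105, 105, 105, 105]
t=11: [100, 100, 100, 100, 100, 100, 100, 100, 100, 100, 100, 100]
t=12: [105, 105, 105, 105, 105, 105, 105, 105, 105, 105, 105, 105]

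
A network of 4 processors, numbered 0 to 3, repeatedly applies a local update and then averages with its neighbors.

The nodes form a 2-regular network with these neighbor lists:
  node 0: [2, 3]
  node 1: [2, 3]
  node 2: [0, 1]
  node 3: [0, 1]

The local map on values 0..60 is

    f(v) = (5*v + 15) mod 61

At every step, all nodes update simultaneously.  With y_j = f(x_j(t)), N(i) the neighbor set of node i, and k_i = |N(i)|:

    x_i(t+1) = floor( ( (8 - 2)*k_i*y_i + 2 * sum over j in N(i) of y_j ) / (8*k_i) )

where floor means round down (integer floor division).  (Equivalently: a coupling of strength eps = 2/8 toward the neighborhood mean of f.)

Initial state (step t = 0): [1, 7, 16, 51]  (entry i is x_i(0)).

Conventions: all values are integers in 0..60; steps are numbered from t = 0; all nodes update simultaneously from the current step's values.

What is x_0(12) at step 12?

Simulating step by step:
t=0: [1, 7, 16, 51]
t=1: [22, 45, 34, 28]
t=2: [6, 47, 9, 32]
t=3: [47, 18, 51, 46]
t=4: [7, 36, 25, 7]
t=5: [46, 17, 21, 45]
t=6: [15, 43, 49, 47]
t=7: [24, 38, 21, 14]
t=8: [20, 26, 48, 22]
t=9: [42, 19, 17, 11]
t=10: [37, 42, 40, 18]
t=11: [22, 41, 31, 40]
t=12: [12, 37, 41, 29]

Answer: x_0(12) = 12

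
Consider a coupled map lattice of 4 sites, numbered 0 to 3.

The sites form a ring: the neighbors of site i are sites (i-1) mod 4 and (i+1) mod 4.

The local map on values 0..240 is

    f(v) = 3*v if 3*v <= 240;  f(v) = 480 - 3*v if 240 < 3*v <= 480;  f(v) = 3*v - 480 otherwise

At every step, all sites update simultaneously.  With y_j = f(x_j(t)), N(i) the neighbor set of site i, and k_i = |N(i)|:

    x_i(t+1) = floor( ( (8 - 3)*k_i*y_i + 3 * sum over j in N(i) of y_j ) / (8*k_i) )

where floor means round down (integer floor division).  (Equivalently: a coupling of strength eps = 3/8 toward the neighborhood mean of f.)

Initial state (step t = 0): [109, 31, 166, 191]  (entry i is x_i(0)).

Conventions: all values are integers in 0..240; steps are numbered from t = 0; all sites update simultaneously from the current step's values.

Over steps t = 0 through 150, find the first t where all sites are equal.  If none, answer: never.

Answer: 29
Key observation: Synchronization is absorbing here: once all sites are equal they stay equal, and step 29 is the first all-equal step.

Derivation:
t=0: [109, 31, 166, 191]  (not all equal)
t=1: [130, 90, 46, 90]  (not all equal)
t=2: [135, 174, 165, 174]  (not all equal)
t=3: [62, 43, 25, 43]  (not all equal)
t=4: [164, 129, 95, 129]  (not all equal)
t=5: [42, 96, 156, 96]  (not all equal)
t=6: [150, 145, 79, 145]  (not all equal)
t=7: [35, 78, 165, 78]  (not all equal)
t=8: [153, 168, 97, 168]  (not all equal)
t=9: [22, 54, 127, 54]  (not all equal)
t=10: [102, 132, 122, 132]  (not all equal)
t=11: [140, 106, 102, 106]  (not all equal)
t=12: [98, 145, 169, 145]  (not all equal)
t=13: [133, 68, 33, 68]  (not all equal)
t=14: [127, 161, 138, 161]  (not all equal)
t=15: [63, 32, 42, 32]  (not all equal)
t=16: [154, 119, 114, 119]  (not all equal)
t=17: [57, 106, 132, 106]  (not all equal)
t=18: [167, 149, 113, 149]  (not all equal)
t=19: [25, 51, 100, 51]  (not all equal)
t=20: [104, 143, 169, 143]  (not all equal)
t=21: [124, 68, 36, 68]  (not all equal)
t=22: [144, 168, 144, 168]  (not all equal)
t=23: [39, 33, 39, 33]  (not all equal)
t=24: [110, 105, 110, 105]  (not all equal)
t=25: [155, 159, 155, 159]  (not all equal)
t=26: [10, 7, 10, 7]  (not all equal)
t=27: [26, 24, 26, 24]  (not all equal)
t=28: [75, 74, 75, 74]  (not all equal)
t=29: [223, 223, 223, 223]  (all equal)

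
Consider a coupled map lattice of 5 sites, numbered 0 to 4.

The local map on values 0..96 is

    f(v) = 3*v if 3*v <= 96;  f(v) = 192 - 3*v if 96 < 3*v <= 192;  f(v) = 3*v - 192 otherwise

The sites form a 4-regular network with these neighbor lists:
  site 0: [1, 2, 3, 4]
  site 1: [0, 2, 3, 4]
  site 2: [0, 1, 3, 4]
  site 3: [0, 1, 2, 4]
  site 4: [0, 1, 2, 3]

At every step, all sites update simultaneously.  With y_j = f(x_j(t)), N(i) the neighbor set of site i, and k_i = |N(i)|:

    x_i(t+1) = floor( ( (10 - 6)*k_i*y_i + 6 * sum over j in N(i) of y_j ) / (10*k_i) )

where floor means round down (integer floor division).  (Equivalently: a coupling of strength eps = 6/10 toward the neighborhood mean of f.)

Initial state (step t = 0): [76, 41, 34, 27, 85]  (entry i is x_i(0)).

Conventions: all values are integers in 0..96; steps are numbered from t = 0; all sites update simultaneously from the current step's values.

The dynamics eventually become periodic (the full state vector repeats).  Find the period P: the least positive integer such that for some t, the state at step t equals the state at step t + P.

Answer: 16
Key observation: The state at step 6, [93, 93, 93, 93, 93], reappears at step 22 — and no state repeats earlier — so the cycle the system enters has period 16.

Derivation:
t=0: [76, 41, 34, 27, 85]
t=1: [59, 68, 73, 71, 66]
t=2: [15, 15, 18, 17, 13]
t=3: [46, 46, 48, 47, 44]
t=4: [53, 53, 52, 52, 55]
t=5: [33, 33, 33, 33, 31]
t=6: [93, 93, 93, 93, 93]
t=7: [87, 87, 87, 87, 87]
t=8: [69, 69, 69, 69, 69]
t=9: [15, 15, 15, 15, 15]
t=10: [45, 45, 45, 45, 45]
t=11: [57, 57, 57, 57, 57]
t=12: [21, 21, 21, 21, 21]
t=13: [63, 63, 63, 63, 63]
t=14: [3, 3, 3, 3, 3]
t=15: [9, 9, 9, 9, 9]
t=16: [27, 27, 27, 27, 27]
t=17: [81, 81, 81, 81, 81]
t=18: [51, 51, 51, 51, 51]
t=19: [39, 39, 39, 39, 39]
t=20: [75, 75, 75, 75, 75]
t=21: [33, 33, 33, 33, 33]
t=22: [93, 93, 93, 93, 93]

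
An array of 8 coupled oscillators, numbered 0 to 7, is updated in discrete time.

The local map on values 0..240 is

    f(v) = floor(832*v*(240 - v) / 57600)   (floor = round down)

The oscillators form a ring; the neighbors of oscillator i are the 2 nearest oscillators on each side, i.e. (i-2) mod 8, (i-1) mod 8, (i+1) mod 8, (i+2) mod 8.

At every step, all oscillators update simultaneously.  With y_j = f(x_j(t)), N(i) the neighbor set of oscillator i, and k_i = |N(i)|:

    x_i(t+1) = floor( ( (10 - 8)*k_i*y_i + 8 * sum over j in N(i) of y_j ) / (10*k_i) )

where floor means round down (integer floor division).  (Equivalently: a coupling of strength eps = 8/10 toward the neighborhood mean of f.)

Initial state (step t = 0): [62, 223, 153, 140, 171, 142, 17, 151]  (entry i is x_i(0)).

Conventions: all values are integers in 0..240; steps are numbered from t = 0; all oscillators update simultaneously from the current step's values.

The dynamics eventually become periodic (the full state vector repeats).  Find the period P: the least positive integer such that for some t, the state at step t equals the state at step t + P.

Answer: 4
Key observation: The state at step 8, [203, 203, 203, 203, 203, 203, 203, 203], reappears at step 12 — and no state repeats earlier — so the cycle the system enters has period 4.

Derivation:
t=0: [62, 223, 153, 140, 171, 142, 17, 151]
t=1: [130, 160, 155, 163, 163, 164, 155, 132]
t=2: [195, 193, 188, 183, 184, 187, 192, 193]
t=3: [132, 135, 139, 142, 143, 141, 136, 132]
t=4: [204, 203, 202, 201, 201, 202, 203, 203]
t=5: [108, 109, 110, 110, 110, 110, 109, 108]
t=6: [205, 205, 205, 206, 206, 205, 205, 205]
t=7: [103, 102, 102, 102, 102, 102, 102, 103]
t=8: [203, 203, 203, 203, 203, 203, 203, 203]
t=9: [108, 108, 108, 108, 108, 108, 108, 108]
t=10: [205, 205, 205, 205, 205, 205, 205, 205]
t=11: [103, 103, 103, 103, 103, 103, 103, 103]
t=12: [203, 203, 203, 203, 203, 203, 203, 203]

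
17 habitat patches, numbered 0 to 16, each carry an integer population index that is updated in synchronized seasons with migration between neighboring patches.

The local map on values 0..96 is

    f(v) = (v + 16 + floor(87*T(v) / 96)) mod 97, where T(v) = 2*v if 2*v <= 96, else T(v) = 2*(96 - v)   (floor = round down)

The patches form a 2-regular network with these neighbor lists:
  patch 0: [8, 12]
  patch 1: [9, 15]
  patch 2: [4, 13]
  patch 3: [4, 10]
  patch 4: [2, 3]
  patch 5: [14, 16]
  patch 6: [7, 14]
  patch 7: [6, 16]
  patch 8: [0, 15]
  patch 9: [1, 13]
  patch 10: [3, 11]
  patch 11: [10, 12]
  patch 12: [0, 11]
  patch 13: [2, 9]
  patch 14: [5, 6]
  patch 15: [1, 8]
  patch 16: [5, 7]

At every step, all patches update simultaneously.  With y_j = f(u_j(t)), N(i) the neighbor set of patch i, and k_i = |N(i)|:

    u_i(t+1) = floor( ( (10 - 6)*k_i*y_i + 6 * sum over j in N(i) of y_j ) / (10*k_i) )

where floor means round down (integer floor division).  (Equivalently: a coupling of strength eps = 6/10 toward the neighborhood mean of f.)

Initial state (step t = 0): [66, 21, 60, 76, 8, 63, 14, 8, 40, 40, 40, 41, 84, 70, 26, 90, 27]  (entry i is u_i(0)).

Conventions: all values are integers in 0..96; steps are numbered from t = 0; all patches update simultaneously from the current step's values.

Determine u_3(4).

Simulating step by step:
t=0: [66, 21, 60, 76, 8, 63, 14, 8, 40, 40, 40, 41, 84, 70, 26, 90, 27]
t=1: [32, 45, 39, 33, 37, 70, 60, 59, 29, 45, 31, 30, 31, 36, 64, 39, 60]
t=2: [5, 39, 24, 13, 20, 39, 43, 44, 11, 37, 6, 4, 6, 29, 40, 24, 41]
t=3: [35, 43, 54, 52, 69, 30, 37, 38, 52, 17, 36, 30, 29, 31, 32, 55, 34]
t=4: [21, 48, 32, 36, 44, 8, 19, 21, 39, 38, 23, 7, 6, 36, 11, 45, 14]

Answer: u_3(4) = 36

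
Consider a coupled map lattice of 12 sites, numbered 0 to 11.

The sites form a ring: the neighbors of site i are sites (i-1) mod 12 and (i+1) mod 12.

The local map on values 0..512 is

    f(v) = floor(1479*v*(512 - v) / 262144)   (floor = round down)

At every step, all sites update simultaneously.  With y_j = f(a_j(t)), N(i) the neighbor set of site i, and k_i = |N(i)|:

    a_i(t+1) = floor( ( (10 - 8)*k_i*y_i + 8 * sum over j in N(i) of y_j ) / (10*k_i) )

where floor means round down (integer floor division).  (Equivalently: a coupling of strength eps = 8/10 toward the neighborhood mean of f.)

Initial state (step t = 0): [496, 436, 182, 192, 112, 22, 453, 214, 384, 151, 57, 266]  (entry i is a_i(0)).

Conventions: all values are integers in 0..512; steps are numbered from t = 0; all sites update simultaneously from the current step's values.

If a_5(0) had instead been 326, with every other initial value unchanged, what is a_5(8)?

Simulating step by step:
t=0: [496, 436, 182, 192, 112, 326, 453, 214, 384, 151, 57, 266]
t=1: [230, 190, 280, 305, 325, 229, 310, 242, 321, 230, 299, 149]
t=2: [333, 361, 353, 354, 356, 351, 363, 352, 362, 354, 339, 350]
t=3: [317, 322, 312, 314, 315, 310, 315, 307, 314, 317, 319, 330]
t=4: [342, 349, 348, 350, 351, 350, 353, 351, 351, 348, 343, 345]
t=5: [323, 323, 319, 319, 318, 317, 318, 317, 319, 322, 323, 327]
t=6: [342, 345, 345, 347, 347, 348, 348, 347, 346, 345, 343, 343]
t=7: [326, 326, 324, 323, 322, 321, 321, 322, 324, 325, 326, 327]
t=8: [341, 342, 343, 344, 344, 345, 345, 344, 343, 342, 341, 341]

Answer: a_5(8) = 345
Key observation: This trace re-runs the system from the modified initial state.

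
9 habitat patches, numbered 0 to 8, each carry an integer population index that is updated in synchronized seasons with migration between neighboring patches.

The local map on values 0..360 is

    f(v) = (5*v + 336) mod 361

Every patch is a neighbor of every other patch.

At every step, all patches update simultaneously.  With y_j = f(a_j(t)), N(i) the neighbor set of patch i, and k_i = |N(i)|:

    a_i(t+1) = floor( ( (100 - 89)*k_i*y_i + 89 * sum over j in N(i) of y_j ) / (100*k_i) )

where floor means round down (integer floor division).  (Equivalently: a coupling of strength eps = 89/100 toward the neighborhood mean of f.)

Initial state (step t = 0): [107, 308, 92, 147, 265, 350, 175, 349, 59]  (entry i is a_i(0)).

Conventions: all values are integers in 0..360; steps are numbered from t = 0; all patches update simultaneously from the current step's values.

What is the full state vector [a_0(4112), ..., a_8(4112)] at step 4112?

Simulating step by step:
t=0: [107, 308, 92, 147, 265, 350, 175, 349, 59]
t=1: [201, 201, 201, 201, 201, 201, 201, 201, 201]
t=2: [258, 258, 258, 258, 258, 258, 258, 258, 258]
t=3: [182, 182, 182, 182, 182, 182, 182, 182, 182]
t=4: [163, 163, 163, 163, 163, 163, 163, 163, 163]
t=5: [68, 68, 68, 68, 68, 68, 68, 68, 68]
t=6: [315, 315, 315, 315, 315, 315, 315, 315, 315]
t=7: [106, 106, 106, 106, 106, 106, 106, 106, 106]
t=8: [144, 144, 144, 144, 144, 144, 144, 144, 144]
t=9: [334, 334, 334, 334, 334, 334, 334, 334, 334]
t=10: [201, 201, 201, 201, 201, 201, 201, 201, 201]

Answer: [144, 144, 144, 144, 144, 144, 144, 144, 144]
Key observation: The state at step 1, [201, 201, 201, 201, 201, 201, 201, 201, 201], reappears at step 10: the system is in a cycle of period 9 from step 1 on.  Therefore the state at step 4112 equals the state at step 1 + ((4112 - 1) mod 9) = 8, which is [144, 144, 144, 144, 144, 144, 144, 144, 144].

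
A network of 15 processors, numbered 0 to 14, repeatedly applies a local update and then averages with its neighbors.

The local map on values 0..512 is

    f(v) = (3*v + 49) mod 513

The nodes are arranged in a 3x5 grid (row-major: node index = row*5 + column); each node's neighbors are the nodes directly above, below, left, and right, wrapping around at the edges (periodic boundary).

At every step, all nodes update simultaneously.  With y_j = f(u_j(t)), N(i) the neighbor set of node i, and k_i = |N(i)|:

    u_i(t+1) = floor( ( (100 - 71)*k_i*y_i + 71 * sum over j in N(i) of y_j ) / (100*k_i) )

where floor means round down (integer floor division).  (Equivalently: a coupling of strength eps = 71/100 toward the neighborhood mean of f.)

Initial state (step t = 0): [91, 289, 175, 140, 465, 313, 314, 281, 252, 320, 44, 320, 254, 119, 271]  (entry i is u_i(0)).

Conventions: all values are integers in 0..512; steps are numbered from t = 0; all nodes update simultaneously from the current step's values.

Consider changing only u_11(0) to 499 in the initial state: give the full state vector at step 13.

Simulating step by step:
t=0: [91, 289, 175, 140, 465, 313, 314, 281, 252, 320, 44, 499, 254, 119, 271]
t=1: [355, 270, 292, 344, 411, 399, 362, 310, 395, 416, 257, 243, 237, 367, 367]
t=2: [225, 255, 317, 193, 169, 201, 261, 308, 222, 222, 212, 255, 296, 148, 206]
t=3: [177, 321, 371, 250, 133, 200, 305, 387, 284, 154, 192, 303, 431, 301, 206]
t=4: [231, 339, 267, 333, 310, 241, 355, 282, 364, 348, 174, 373, 305, 330, 312]
t=5: [212, 152, 256, 171, 275, 153, 171, 286, 119, 252, 212, 154, 285, 191, 244]
t=6: [324, 330, 325, 223, 243, 268, 354, 318, 267, 358, 308, 346, 347, 229, 243]
t=7: [338, 210, 285, 296, 267, 302, 185, 319, 277, 242, 341, 128, 246, 219, 262]
t=8: [186, 217, 354, 351, 283, 205, 298, 342, 349, 336, 232, 227, 347, 302, 242]
t=9: [196, 200, 91, 196, 193, 183, 231, 129, 126, 163, 195, 224, 159, 211, 269]
t=10: [117, 196, 219, 219, 142, 113, 219, 302, 257, 179, 169, 148, 205, 210, 175]
t=11: [298, 262, 217, 258, 266, 238, 312, 277, 244, 239, 250, 233, 273, 174, 152]
t=12: [336, 328, 294, 240, 362, 328, 345, 333, 253, 314, 334, 322, 253, 272, 311]
t=13: [35, 181, 224, 282, 250, 107, 112, 195, 282, 294, 186, 213, 315, 335, 307]

Answer: [35, 181, 224, 282, 250, 107, 112, 195, 282, 294, 186, 213, 315, 335, 307]
Key observation: This trace re-runs the system from the modified initial state.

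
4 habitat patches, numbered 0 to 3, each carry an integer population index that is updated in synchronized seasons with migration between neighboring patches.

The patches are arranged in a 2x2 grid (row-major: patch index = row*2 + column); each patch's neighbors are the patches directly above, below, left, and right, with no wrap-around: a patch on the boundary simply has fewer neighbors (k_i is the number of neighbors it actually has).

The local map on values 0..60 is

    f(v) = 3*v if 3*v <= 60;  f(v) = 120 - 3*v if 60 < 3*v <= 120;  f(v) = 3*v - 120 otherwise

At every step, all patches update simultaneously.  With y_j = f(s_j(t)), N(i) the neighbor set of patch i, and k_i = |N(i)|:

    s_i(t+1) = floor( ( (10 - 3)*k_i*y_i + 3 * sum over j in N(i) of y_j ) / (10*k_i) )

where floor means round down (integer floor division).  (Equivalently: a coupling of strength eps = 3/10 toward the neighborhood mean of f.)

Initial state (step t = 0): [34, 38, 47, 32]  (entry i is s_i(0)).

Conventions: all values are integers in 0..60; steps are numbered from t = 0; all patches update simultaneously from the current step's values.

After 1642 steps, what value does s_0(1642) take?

Answer: s_0(1642) = 18
Key observation: The state at step 30, [34, 37, 37, 34], reappears at step 42: the system is in a cycle of period 12 from step 30 on.  Therefore the state at step 1642 equals the state at step 30 + ((1642 - 30) mod 12) = 34, which is [18, 23, 23, 18].

Derivation:
t=0: [34, 38, 47, 32]
t=1: [16, 10, 21, 20]
t=2: [46, 37, 56, 55]
t=3: [21, 15, 43, 40]
t=4: [48, 40, 14, 8]
t=5: [23, 7, 36, 23]
t=6: [40, 30, 23, 40]
t=7: [12, 21, 35, 12]
t=8: [36, 50, 21, 36]
t=9: [21, 24, 43, 21]
t=10: [48, 50, 23, 48]
t=11: [28, 28, 42, 28]
t=12: [31, 36, 15, 31]
t=13: [27, 16, 39, 27]
t=14: [34, 45, 13, 34]
t=15: [20, 15, 32, 20]
t=16: [52, 49, 34, 52]
t=17: [31, 29, 23, 31]
t=18: [31, 31, 43, 31]
t=19: [24, 27, 14, 24]
t=20: [45, 41, 43, 45]
t=21: [12, 6, 10, 12]
t=22: [32, 23, 31, 32]
t=23: [28, 42, 26, 28]
t=24: [32, 15, 40, 32]
t=25: [23, 38, 7, 23]
t=26: [39, 19, 30, 39]
t=27: [15, 40, 21, 15]
t=28: [40, 13, 53, 40]
t=29: [11, 27, 27, 11]
t=30: [34, 37, 37, 34]
t=31: [15, 11, 11, 15]
t=32: [41, 36, 36, 41]
t=33: [5, 9, 9, 5]
t=34: [18, 23, 23, 18]
t=35: [53, 51, 51, 53]
t=36: [37, 34, 34, 37]
t=37: [11, 15, 15, 11]
t=38: [36, 41, 41, 36]
t=39: [9, 5, 5, 9]
t=40: [23, 18, 18, 23]
t=41: [51, 53, 53, 51]
t=42: [34, 37, 37, 34]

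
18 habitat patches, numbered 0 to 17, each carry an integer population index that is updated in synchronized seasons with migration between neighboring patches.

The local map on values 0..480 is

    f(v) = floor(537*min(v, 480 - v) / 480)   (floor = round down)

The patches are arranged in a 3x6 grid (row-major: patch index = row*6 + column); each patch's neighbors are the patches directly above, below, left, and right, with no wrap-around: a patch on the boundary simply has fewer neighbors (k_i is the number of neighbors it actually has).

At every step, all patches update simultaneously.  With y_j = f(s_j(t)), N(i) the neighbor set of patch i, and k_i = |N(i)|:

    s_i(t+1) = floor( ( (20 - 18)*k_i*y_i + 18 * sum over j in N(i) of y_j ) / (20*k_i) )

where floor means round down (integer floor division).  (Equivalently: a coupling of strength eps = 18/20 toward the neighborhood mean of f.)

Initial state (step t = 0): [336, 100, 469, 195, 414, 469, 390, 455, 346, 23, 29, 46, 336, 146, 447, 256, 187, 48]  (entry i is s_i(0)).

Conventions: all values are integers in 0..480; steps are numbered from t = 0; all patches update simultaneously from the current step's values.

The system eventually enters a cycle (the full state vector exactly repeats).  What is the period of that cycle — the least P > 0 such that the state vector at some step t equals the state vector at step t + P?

Answer: 2
Key observation: The state at step 19, [247, 249, 251, 257, 259, 264, 248, 248, 252, 255, 262, 261, 247, 249, 251, 257, 259, 264], reappears at step 21 — and no state repeats earlier — so the cycle the system enters has period 2.

Derivation:
t=0: [336, 100, 469, 195, 414, 469, 390, 455, 346, 23, 29, 46, 336, 146, 447, 256, 187, 48]
t=1: [111, 71, 144, 54, 85, 57, 114, 120, 37, 148, 83, 34, 134, 83, 172, 106, 121, 122]
t=2: [105, 133, 70, 132, 74, 66, 134, 89, 150, 86, 106, 91, 113, 151, 94, 159, 117, 91]
t=3: [145, 103, 146, 91, 109, 89, 117, 152, 101, 146, 103, 97, 155, 115, 164, 117, 131, 114]
t=4: [126, 160, 114, 144, 106, 112, 164, 126, 163, 119, 132, 113, 133, 170, 129, 160, 126, 127]
t=5: [176, 140, 169, 129, 141, 122, 146, 179, 140, 163, 131, 136, 182, 148, 179, 143, 154, 133]
t=6: [163, 191, 155, 172, 143, 152, 196, 164, 189, 154, 163, 144, 167, 197, 164, 182, 153, 160]
t=7: [212, 182, 202, 170, 179, 161, 187, 212, 181, 194, 167, 175, 216, 187, 208, 178, 186, 167]
t=8: [209, 230, 201, 211, 186, 195, 235, 208, 225, 196, 203, 185, 212, 233, 206, 217, 192, 199]
t=9: [256, 232, 245, 218, 225, 208, 236, 254, 228, 237, 213, 220, 258, 235, 248, 223, 228, 211]
t=10: [260, 255, 253, 257, 239, 246, 251, 259, 259, 248, 252, 236, 261, 253, 255, 258, 242, 249]
t=11: [252, 248, 249, 258, 256, 265, 247, 251, 251, 250, 263, 258, 253, 248, 249, 257, 254, 264]
t=12: [259, 256, 254, 254, 244, 248, 255, 258, 257, 249, 250, 241, 258, 256, 255, 255, 244, 249]
t=13: [250, 249, 250, 257, 256, 264, 248, 249, 251, 252, 262, 258, 250, 249, 250, 257, 256, 264]
t=14: [258, 257, 254, 253, 244, 248, 257, 257, 256, 249, 249, 242, 258, 257, 254, 253, 244, 248]
t=15: [248, 249, 250, 257, 257, 264, 248, 249, 252, 253, 262, 259, 248, 249, 250, 257, 257, 264]
t=16: [258, 258, 254, 252, 244, 247, 258, 257, 256, 249, 248, 242, 258, 258, 254, 252, 244, 247]
t=17: [248, 249, 251, 257, 258, 264, 248, 248, 252, 255, 262, 260, 248, 249, 251, 257, 258, 264]
t=18: [258, 258, 254, 251, 244, 246, 259, 257, 255, 249, 247, 242, 258, 258, 254, 251, 244, 246]
t=19: [247, 249, 251, 257, 259, 264, 248, 248, 252, 255, 262, 261, 247, 249, 251, 257, 259, 264]
t=20: [258, 258, 254, 251, 244, 245, 259, 257, 255, 249, 247, 242, 258, 258, 254, 251, 244, 245]
t=21: [247, 249, 251, 257, 259, 264, 248, 248, 252, 255, 262, 261, 247, 249, 251, 257, 259, 264]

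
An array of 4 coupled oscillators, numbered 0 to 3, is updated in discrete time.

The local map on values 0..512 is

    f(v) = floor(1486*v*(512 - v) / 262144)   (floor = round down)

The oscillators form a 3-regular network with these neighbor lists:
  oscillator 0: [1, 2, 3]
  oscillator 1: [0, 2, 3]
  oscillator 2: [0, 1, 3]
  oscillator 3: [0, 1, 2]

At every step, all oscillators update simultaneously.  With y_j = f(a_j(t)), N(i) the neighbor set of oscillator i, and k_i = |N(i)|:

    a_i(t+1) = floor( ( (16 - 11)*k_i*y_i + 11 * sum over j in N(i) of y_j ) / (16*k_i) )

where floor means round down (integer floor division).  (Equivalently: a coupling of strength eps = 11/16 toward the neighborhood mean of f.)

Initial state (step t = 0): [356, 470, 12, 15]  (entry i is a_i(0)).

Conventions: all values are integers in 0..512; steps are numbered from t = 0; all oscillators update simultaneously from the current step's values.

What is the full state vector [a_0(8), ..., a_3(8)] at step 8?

Simulating step by step:
t=0: [356, 470, 12, 15]
t=1: [140, 124, 117, 118]
t=2: [274, 272, 271, 271]
t=3: [369, 369, 369, 369]
t=4: [299, 299, 299, 299]
t=5: [361, 361, 361, 361]
t=6: [309, 309, 309, 309]
t=7: [355, 355, 355, 355]
t=8: [315, 315, 315, 315]

Answer: [315, 315, 315, 315]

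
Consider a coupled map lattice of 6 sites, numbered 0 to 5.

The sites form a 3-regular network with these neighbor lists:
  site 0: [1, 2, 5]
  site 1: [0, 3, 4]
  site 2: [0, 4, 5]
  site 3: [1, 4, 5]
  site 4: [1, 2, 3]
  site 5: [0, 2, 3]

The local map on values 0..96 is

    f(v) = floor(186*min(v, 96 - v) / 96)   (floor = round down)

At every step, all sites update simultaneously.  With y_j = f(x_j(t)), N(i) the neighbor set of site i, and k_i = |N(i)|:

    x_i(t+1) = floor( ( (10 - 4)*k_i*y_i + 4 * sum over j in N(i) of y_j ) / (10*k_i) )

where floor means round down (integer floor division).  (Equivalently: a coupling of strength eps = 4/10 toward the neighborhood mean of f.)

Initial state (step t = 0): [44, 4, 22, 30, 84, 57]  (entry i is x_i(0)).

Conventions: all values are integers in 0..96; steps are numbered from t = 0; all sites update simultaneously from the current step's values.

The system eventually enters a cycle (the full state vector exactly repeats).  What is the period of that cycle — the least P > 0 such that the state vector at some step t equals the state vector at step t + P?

Simulating step by step:
t=0: [44, 4, 22, 30, 84, 57]
t=1: [67, 26, 49, 48, 28, 69]
t=2: [59, 57, 76, 76, 63, 63]
t=3: [66, 67, 49, 49, 57, 57]
t=4: [64, 63, 82, 82, 76, 77]
t=5: [54, 54, 34, 34, 38, 37]
t=6: [77, 77, 69, 69, 71, 70]
t=7: [40, 39, 49, 49, 47, 48]
t=8: [80, 79, 89, 89, 88, 90]
t=9: [26, 27, 15, 15, 16, 14]
t=10: [44, 45, 31, 32, 33, 30]
t=11: [78, 80, 63, 64, 65, 62]
t=12: [41, 39, 59, 58, 56, 60]
t=13: [76, 75, 72, 73, 75, 71]
t=14: [40, 40, 44, 43, 41, 45]
t=15: [79, 78, 83, 82, 80, 84]
t=16: [30, 32, 26, 27, 30, 25]
t=17: [56, 59, 51, 53, 56, 50]
t=18: [79, 74, 84, 81, 78, 86]
t=19: [30, 37, 25, 30, 32, 22]
t=20: [56, 66, 50, 58, 60, 47]
t=21: [77, 64, 85, 72, 70, 86]
t=22: [35, 54, 26, 45, 47, 25]
t=23: [64, 81, 57, 81, 83, 56]
t=24: [61, 32, 66, 34, 32, 68]
t=25: [63, 63, 59, 62, 61, 57]
t=26: [65, 63, 69, 66, 66, 71]
t=27: [57, 61, 53, 57, 57, 51]
t=28: [76, 70, 81, 75, 75, 83]
t=29: [36, 45, 31, 39, 39, 29]
t=30: [68, 81, 62, 74, 74, 60]
t=31: [54, 35, 61, 43, 43, 62]
t=32: [75, 73, 70, 78, 78, 69]
t=33: [43, 40, 46, 37, 37, 47]
t=34: [84, 76, 86, 74, 74, 87]
t=35: [23, 37, 22, 38, 38, 21]
t=36: [46, 67, 46, 68, 68, 45]
t=37: [84, 59, 84, 58, 58, 83]
t=38: [29, 65, 29, 66, 66, 30]
t=39: [56, 58, 56, 58, 58, 57]
t=40: [76, 73, 76, 73, 73, 75]
t=41: [39, 43, 39, 43, 43, 40]
t=42: [76, 81, 76, 82, 81, 77]
t=43: [36, 29, 36, 28, 29, 35]
t=44: [67, 57, 67, 56, 57, 65]
t=45: [59, 72, 59, 74, 72, 61]
t=46: [67, 48, 67, 46, 48, 64]
t=47: [61, 87, 61, 86, 87, 64]
t=48: [59, 23, 59, 24, 23, 57]
t=49: [67, 47, 67, 49, 47, 70]
t=50: [59, 86, 59, 85, 86, 57]
t=51: [64, 26, 64, 27, 26, 66]
t=52: [59, 51, 59, 52, 51, 58]
t=53: [73, 84, 73, 83, 84, 74]
t=54: [40, 26, 40, 26, 26, 40]
t=55: [73, 53, 73, 53, 53, 73]
t=56: [49, 77, 49, 77, 77, 49]
t=57: [83, 43, 83, 43, 43, 83]
t=58: [32, 75, 32, 75, 75, 32]
t=59: [59, 42, 59, 42, 42, 59]
t=60: [72, 79, 72, 79, 79, 72]
t=61: [44, 33, 44, 33, 33, 44]
t=62: [82, 65, 82, 65, 65, 82]
t=63: [31, 55, 31, 55, 55, 31]
t=64: [62, 76, 62, 76, 76, 62]
t=65: [61, 41, 61, 41, 41, 61]
t=66: [68, 77, 68, 77, 77, 68]
t=67: [51, 38, 51, 38, 38, 51]
t=68: [85, 74, 85, 74, 74, 85]
t=69: [23, 39, 23, 39, 39, 23]
t=70: [48, 70, 48, 70, 70, 48]
t=71: [87, 55, 87, 55, 55, 87]
t=72: [25, 70, 25, 70, 70, 25]
t=73: [48, 49, 48, 49, 49, 48]
t=74: [92, 91, 92, 91, 91, 92]
t=75: [7, 8, 7, 8, 8, 7]
t=76: [13, 14, 13, 14, 14, 13]
t=77: [25, 26, 25, 26, 26, 25]
t=78: [48, 49, 48, 49, 49, 48]

Answer: 5
Key observation: The state at step 73, [48, 49, 48, 49, 49, 48], reappears at step 78 — and no state repeats earlier — so the cycle the system enters has period 5.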